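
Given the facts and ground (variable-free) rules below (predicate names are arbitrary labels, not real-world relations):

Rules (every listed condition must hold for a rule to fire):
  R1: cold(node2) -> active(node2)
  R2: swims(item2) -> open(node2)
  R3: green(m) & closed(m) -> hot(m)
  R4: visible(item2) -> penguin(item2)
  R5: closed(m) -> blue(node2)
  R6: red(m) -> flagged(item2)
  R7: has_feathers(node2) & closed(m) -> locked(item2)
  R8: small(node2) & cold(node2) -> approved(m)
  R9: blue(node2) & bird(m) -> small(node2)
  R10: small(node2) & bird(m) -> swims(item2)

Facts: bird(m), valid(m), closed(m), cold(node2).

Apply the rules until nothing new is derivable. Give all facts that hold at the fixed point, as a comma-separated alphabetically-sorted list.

Round 1: R1 [cold(node2) -> active(node2)]; R5 [closed(m) -> blue(node2)]. New: active(node2), blue(node2).
Round 2: R9 [blue(node2) & bird(m) -> small(node2)]. New: small(node2).
Round 3: R8 [small(node2) & cold(node2) -> approved(m)]; R10 [small(node2) & bird(m) -> swims(item2)]. New: approved(m), swims(item2).
Round 4: R2 [swims(item2) -> open(node2)]. New: open(node2).

active(node2), approved(m), bird(m), blue(node2), closed(m), cold(node2), open(node2), small(node2), swims(item2), valid(m)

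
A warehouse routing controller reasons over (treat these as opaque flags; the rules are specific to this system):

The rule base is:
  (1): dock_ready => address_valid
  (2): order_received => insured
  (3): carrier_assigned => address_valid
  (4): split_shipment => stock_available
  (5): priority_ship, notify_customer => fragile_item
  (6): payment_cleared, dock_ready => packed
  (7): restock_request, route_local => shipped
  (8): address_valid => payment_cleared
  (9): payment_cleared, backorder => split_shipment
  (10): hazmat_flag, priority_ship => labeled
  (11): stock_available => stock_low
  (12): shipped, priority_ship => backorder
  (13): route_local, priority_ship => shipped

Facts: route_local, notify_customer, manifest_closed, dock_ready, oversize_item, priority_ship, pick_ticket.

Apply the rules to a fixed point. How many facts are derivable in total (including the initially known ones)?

16

Round 1: (1) [dock_ready => address_valid]; (5) [priority_ship, notify_customer => fragile_item]; (13) [route_local, priority_ship => shipped]. New: address_valid, fragile_item, shipped.
Round 2: (8) [address_valid => payment_cleared]; (12) [shipped, priority_ship => backorder]. New: payment_cleared, backorder.
Round 3: (6) [payment_cleared, dock_ready => packed]; (9) [payment_cleared, backorder => split_shipment]. New: packed, split_shipment.
Round 4: (4) [split_shipment => stock_available]. New: stock_available.
Round 5: (11) [stock_available => stock_low]. New: stock_low.
Closure: {address_valid, backorder, dock_ready, fragile_item, manifest_closed, notify_customer, oversize_item, packed, payment_cleared, pick_ticket, priority_ship, route_local, shipped, split_shipment, stock_available, stock_low} — 16 facts.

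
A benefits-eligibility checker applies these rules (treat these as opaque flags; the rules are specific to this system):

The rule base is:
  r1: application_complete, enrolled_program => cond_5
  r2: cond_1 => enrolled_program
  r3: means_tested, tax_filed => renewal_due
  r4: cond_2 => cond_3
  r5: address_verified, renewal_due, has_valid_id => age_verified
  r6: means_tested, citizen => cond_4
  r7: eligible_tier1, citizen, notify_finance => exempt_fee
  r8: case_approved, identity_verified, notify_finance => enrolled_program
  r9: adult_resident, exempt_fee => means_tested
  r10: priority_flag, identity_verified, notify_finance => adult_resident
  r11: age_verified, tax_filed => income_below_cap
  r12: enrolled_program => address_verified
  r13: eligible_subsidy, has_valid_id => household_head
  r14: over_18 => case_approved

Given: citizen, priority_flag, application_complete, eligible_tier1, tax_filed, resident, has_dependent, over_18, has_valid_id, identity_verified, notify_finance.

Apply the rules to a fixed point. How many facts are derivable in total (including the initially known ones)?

22

Round 1 fires r7, r10, r14, giving exempt_fee, adult_resident, case_approved.
Round 2 fires r8, r9, giving enrolled_program, means_tested.
Round 3 fires r1, r3, r6, r12, giving cond_5, renewal_due, cond_4, address_verified.
Round 4 fires r5, giving age_verified.
Round 5 fires r11, giving income_below_cap.
Closure: {address_verified, adult_resident, age_verified, application_complete, case_approved, citizen, cond_4, cond_5, eligible_tier1, enrolled_program, exempt_fee, has_dependent, has_valid_id, identity_verified, income_below_cap, means_tested, notify_finance, over_18, priority_flag, renewal_due, resident, tax_filed} — 22 facts.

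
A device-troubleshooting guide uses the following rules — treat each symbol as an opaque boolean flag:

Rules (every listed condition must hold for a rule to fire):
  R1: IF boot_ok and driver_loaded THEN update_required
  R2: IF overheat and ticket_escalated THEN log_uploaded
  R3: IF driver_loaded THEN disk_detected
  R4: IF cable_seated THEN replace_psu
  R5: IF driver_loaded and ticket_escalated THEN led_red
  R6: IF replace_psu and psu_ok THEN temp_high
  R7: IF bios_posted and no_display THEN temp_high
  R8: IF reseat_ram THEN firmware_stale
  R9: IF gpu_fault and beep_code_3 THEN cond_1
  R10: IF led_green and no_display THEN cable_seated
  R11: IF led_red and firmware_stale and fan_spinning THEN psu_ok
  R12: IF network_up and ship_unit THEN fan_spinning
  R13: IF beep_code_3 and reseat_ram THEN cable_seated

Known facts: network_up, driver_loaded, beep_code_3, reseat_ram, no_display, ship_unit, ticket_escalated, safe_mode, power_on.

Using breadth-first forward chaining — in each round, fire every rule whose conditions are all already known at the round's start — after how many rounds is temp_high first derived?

Round 1 fires R3, R5, R8, R12, R13, giving disk_detected, led_red, firmware_stale, fan_spinning, cable_seated.
Round 2 fires R4, R11, giving replace_psu, psu_ok.
Round 3 fires R6, giving temp_high.
temp_high first appears in round 3.

3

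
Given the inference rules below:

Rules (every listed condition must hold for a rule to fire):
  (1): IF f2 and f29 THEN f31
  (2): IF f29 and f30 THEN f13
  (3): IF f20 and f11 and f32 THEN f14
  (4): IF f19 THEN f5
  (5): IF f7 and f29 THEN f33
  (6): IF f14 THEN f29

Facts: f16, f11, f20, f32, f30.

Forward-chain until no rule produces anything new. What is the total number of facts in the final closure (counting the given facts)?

8

Round 1 — (3), derive f14.
Round 2 — (6), derive f29.
Round 3 — (2), derive f13.
Closure: {f11, f13, f14, f16, f20, f29, f30, f32} — 8 facts.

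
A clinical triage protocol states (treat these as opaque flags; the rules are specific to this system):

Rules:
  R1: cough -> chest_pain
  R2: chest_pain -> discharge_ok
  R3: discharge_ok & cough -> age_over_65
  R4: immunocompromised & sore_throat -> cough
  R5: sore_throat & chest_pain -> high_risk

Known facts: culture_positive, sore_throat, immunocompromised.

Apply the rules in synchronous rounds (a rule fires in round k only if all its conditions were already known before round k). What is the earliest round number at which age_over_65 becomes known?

4

[1] R4 [immunocompromised & sore_throat -> cough]. ⇒ new: cough.
[2] R1 [cough -> chest_pain]. ⇒ new: chest_pain.
[3] R2 [chest_pain -> discharge_ok]; R5 [sore_throat & chest_pain -> high_risk]. ⇒ new: discharge_ok, high_risk.
[4] R3 [discharge_ok & cough -> age_over_65]. ⇒ new: age_over_65.
age_over_65 first appears in round 4.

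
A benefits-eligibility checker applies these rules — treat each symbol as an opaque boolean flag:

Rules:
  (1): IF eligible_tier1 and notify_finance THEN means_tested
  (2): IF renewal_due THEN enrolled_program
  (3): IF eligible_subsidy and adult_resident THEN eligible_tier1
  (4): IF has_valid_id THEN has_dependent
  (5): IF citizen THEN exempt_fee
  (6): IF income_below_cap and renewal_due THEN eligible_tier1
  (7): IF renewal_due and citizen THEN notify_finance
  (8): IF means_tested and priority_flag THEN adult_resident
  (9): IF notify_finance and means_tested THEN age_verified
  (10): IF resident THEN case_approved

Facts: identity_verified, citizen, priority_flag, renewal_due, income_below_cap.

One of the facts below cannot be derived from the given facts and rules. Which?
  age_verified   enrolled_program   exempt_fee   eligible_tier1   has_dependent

Round 1 fires (2), (5), (6), (7), giving enrolled_program, exempt_fee, eligible_tier1, notify_finance.
Round 2 fires (1), giving means_tested.
Round 3 fires (8), (9), giving adult_resident, age_verified.
Derived: exempt_fee (round 1), enrolled_program (round 1), age_verified (round 3), eligible_tier1 (round 1). has_dependent never appears in any round.

has_dependent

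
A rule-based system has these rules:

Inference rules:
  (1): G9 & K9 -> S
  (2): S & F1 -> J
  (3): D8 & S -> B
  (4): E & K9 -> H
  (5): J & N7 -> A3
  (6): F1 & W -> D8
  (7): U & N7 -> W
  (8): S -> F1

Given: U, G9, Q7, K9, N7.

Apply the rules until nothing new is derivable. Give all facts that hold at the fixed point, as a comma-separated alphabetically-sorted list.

Round 1 fires (1), (7), giving S, W.
Round 2 fires (8), giving F1.
Round 3 fires (2), (6), giving J, D8.
Round 4 fires (3), (5), giving B, A3.

A3, B, D8, F1, G9, J, K9, N7, Q7, S, U, W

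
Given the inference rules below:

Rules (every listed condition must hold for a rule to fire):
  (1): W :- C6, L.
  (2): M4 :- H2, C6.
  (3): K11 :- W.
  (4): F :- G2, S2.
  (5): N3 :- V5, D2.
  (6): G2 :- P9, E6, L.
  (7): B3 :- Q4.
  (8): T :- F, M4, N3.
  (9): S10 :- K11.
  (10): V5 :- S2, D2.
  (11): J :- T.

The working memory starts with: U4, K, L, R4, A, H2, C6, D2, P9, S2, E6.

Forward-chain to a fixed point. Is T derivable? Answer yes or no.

Round 1 — (1), (2), (6), (10), derive W, M4, G2, V5.
Round 2 — (3), (4), (5), derive K11, F, N3.
Round 3 — (8), (9), derive T, S10.
Round 4 — (11), derive J.
T appears in round 3, so it is derivable.

yes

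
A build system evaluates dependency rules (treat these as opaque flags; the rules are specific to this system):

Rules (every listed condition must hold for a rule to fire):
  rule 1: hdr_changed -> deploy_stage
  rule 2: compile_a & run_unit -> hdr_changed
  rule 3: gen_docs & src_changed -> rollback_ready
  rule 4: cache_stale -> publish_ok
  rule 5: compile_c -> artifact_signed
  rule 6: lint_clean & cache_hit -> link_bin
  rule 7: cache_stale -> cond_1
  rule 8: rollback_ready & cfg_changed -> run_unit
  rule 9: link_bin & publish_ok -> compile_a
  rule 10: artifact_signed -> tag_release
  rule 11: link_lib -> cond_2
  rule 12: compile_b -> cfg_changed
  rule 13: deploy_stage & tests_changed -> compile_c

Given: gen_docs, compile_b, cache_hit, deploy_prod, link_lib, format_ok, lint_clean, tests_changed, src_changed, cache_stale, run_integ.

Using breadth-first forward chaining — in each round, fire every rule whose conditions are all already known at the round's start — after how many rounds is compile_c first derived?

Round 1: rule 3 [gen_docs & src_changed -> rollback_ready]; rule 4 [cache_stale -> publish_ok]; rule 6 [lint_clean & cache_hit -> link_bin]; rule 7 [cache_stale -> cond_1]; rule 11 [link_lib -> cond_2]; rule 12 [compile_b -> cfg_changed]. New: rollback_ready, publish_ok, link_bin, cond_1, cond_2, cfg_changed.
Round 2: rule 8 [rollback_ready & cfg_changed -> run_unit]; rule 9 [link_bin & publish_ok -> compile_a]. New: run_unit, compile_a.
Round 3: rule 2 [compile_a & run_unit -> hdr_changed]. New: hdr_changed.
Round 4: rule 1 [hdr_changed -> deploy_stage]. New: deploy_stage.
Round 5: rule 13 [deploy_stage & tests_changed -> compile_c]. New: compile_c.
compile_c first appears in round 5.

5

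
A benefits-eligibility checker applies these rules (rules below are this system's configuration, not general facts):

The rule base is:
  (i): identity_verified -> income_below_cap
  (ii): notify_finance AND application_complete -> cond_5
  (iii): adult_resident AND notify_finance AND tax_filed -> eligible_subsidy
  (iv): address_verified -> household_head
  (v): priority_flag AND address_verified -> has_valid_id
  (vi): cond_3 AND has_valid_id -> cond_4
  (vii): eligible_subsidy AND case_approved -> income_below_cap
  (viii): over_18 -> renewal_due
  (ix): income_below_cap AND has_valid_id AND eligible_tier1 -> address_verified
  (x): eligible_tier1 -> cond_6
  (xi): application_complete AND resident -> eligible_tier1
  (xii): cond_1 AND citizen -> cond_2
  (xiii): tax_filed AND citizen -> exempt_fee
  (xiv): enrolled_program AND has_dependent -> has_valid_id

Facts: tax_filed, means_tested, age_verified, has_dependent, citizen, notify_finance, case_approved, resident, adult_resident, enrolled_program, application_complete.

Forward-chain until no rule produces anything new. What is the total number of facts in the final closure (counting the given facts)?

20

Round 1 fires (ii), (iii), (xi), (xiii), (xiv), giving cond_5, eligible_subsidy, eligible_tier1, exempt_fee, has_valid_id.
Round 2 fires (vii), (x), giving income_below_cap, cond_6.
Round 3 fires (ix), giving address_verified.
Round 4 fires (iv), giving household_head.
Closure: {address_verified, adult_resident, age_verified, application_complete, case_approved, citizen, cond_5, cond_6, eligible_subsidy, eligible_tier1, enrolled_program, exempt_fee, has_dependent, has_valid_id, household_head, income_below_cap, means_tested, notify_finance, resident, tax_filed} — 20 facts.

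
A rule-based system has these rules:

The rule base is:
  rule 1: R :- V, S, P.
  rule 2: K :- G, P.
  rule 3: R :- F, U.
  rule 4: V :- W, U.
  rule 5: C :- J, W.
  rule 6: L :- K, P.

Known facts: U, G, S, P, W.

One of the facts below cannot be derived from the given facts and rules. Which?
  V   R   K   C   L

C

Round 1: rule 2 [K :- G, P.]; rule 4 [V :- W, U.]. New: K, V.
Round 2: rule 1 [R :- V, S, P.]; rule 6 [L :- K, P.]. New: R, L.
Derived: L (round 2), V (round 1), R (round 2), K (round 1). C never appears in any round.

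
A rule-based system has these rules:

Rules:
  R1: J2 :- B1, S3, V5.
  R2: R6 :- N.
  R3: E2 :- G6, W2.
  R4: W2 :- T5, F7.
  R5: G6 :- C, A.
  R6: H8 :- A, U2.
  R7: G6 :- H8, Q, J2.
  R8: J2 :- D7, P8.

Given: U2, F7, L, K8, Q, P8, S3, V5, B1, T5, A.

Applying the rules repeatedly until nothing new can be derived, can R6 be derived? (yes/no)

Round 1: R1 [J2 :- B1, S3, V5.]; R4 [W2 :- T5, F7.]; R6 [H8 :- A, U2.]. New: J2, W2, H8.
Round 2: R7 [G6 :- H8, Q, J2.]. New: G6.
Round 3: R3 [E2 :- G6, W2.]. New: E2.
Fixed point reached. R6 is concluded only by R2; R2 needs N (never derived).

no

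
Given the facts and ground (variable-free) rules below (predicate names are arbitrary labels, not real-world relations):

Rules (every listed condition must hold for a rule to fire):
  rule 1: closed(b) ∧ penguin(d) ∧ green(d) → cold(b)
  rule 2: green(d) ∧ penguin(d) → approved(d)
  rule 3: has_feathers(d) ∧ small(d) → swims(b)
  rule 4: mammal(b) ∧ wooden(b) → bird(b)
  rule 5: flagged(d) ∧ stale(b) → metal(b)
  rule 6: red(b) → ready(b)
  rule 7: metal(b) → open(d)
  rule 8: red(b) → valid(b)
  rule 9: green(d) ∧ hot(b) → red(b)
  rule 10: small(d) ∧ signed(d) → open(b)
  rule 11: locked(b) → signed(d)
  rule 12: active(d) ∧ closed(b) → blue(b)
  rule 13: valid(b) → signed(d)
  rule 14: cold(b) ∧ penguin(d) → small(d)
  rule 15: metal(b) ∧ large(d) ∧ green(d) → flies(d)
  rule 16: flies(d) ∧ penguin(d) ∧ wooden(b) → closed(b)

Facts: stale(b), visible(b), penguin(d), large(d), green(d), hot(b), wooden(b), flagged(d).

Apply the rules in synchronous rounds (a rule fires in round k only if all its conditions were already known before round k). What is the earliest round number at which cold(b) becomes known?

4

Round 1 fires rule 2, rule 5, rule 9, giving approved(d), metal(b), red(b).
Round 2 fires rule 6, rule 7, rule 8, rule 15, giving ready(b), open(d), valid(b), flies(d).
Round 3 fires rule 13, rule 16, giving signed(d), closed(b).
Round 4 fires rule 1, giving cold(b).
cold(b) first appears in round 4.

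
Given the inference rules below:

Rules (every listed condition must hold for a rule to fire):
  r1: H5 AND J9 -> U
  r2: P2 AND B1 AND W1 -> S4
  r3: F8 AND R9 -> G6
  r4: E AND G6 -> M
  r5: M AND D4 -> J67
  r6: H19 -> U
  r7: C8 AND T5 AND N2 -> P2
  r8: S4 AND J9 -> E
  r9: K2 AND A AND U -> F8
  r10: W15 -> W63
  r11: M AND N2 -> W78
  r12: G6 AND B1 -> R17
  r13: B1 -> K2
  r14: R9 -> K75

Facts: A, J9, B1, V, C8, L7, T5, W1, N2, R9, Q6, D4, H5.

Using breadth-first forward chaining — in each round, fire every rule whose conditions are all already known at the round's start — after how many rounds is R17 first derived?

4

Round 1 — r1, r7, r13, r14, derive U, P2, K2, K75.
Round 2 — r2, r9, derive S4, F8.
Round 3 — r3, r8, derive G6, E.
Round 4 — r4, r12, derive M, R17.
R17 first appears in round 4.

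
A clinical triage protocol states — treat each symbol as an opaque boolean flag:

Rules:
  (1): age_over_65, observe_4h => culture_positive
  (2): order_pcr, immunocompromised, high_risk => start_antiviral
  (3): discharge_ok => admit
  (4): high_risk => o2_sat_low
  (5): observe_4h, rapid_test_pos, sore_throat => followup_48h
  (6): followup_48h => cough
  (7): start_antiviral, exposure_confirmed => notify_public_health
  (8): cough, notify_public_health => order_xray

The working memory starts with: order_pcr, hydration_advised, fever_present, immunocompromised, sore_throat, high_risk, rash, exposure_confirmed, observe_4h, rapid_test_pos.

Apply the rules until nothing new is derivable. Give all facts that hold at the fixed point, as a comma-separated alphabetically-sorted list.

Round 1: (2) [order_pcr, immunocompromised, high_risk => start_antiviral]; (4) [high_risk => o2_sat_low]; (5) [observe_4h, rapid_test_pos, sore_throat => followup_48h]. Adds start_antiviral, o2_sat_low, followup_48h.
Round 2: (6) [followup_48h => cough]; (7) [start_antiviral, exposure_confirmed => notify_public_health]. Adds cough, notify_public_health.
Round 3: (8) [cough, notify_public_health => order_xray]. Adds order_xray.

cough, exposure_confirmed, fever_present, followup_48h, high_risk, hydration_advised, immunocompromised, notify_public_health, o2_sat_low, observe_4h, order_pcr, order_xray, rapid_test_pos, rash, sore_throat, start_antiviral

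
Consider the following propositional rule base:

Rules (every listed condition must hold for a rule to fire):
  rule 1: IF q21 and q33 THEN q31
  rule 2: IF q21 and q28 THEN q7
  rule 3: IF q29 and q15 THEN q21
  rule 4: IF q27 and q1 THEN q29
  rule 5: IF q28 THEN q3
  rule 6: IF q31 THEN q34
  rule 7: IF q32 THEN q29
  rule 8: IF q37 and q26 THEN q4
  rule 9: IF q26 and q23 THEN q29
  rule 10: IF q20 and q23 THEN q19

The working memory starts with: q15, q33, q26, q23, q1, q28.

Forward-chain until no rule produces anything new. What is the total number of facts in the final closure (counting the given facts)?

Round 1 — rule 5, rule 9, derive q3, q29.
Round 2 — rule 3, derive q21.
Round 3 — rule 1, rule 2, derive q31, q7.
Round 4 — rule 6, derive q34.
Closure: {q1, q15, q21, q23, q26, q28, q29, q3, q31, q33, q34, q7} — 12 facts.

12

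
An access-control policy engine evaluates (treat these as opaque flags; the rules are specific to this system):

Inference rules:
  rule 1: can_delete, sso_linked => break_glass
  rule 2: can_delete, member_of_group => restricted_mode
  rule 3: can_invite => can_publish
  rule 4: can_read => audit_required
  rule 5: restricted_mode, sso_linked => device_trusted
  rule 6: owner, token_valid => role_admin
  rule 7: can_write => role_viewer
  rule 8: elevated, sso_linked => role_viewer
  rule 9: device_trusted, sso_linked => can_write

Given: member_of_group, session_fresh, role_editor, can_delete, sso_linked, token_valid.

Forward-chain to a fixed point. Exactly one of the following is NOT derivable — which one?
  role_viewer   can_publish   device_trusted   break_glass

Round 1 — rule 1, rule 2, derive break_glass, restricted_mode.
Round 2 — rule 5, derive device_trusted.
Round 3 — rule 9, derive can_write.
Round 4 — rule 7, derive role_viewer.
Derived: break_glass (round 1), device_trusted (round 2), role_viewer (round 4). can_publish never appears in any round.

can_publish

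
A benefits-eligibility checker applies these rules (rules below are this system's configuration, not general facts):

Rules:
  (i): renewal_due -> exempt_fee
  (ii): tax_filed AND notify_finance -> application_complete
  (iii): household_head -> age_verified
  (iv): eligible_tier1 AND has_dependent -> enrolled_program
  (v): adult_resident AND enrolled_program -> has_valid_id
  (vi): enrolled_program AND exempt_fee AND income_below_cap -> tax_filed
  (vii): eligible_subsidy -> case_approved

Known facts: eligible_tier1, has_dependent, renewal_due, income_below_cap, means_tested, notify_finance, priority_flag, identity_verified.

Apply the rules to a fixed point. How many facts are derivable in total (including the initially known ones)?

12

[1] (i) [renewal_due -> exempt_fee]; (iv) [eligible_tier1 AND has_dependent -> enrolled_program]. ⇒ new: exempt_fee, enrolled_program.
[2] (vi) [enrolled_program AND exempt_fee AND income_below_cap -> tax_filed]. ⇒ new: tax_filed.
[3] (ii) [tax_filed AND notify_finance -> application_complete]. ⇒ new: application_complete.
Closure: {application_complete, eligible_tier1, enrolled_program, exempt_fee, has_dependent, identity_verified, income_below_cap, means_tested, notify_finance, priority_flag, renewal_due, tax_filed} — 12 facts.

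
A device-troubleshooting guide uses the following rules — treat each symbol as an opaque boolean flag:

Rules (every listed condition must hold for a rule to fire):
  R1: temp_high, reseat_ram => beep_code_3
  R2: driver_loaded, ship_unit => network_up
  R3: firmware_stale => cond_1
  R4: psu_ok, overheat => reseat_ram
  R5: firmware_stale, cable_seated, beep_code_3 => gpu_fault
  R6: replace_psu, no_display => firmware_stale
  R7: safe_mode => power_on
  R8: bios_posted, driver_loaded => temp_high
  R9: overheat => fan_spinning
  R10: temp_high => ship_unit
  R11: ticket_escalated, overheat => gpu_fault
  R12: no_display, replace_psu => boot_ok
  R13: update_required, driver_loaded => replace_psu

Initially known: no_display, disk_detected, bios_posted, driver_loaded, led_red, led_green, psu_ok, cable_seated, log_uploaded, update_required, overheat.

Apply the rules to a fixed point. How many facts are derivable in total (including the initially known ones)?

Round 1: R4 [psu_ok, overheat => reseat_ram]; R8 [bios_posted, driver_loaded => temp_high]; R9 [overheat => fan_spinning]; R13 [update_required, driver_loaded => replace_psu]. New: reseat_ram, temp_high, fan_spinning, replace_psu.
Round 2: R1 [temp_high, reseat_ram => beep_code_3]; R6 [replace_psu, no_display => firmware_stale]; R10 [temp_high => ship_unit]; R12 [no_display, replace_psu => boot_ok]. New: beep_code_3, firmware_stale, ship_unit, boot_ok.
Round 3: R2 [driver_loaded, ship_unit => network_up]; R3 [firmware_stale => cond_1]; R5 [firmware_stale, cable_seated, beep_code_3 => gpu_fault]. New: network_up, cond_1, gpu_fault.
Closure: {beep_code_3, bios_posted, boot_ok, cable_seated, cond_1, disk_detected, driver_loaded, fan_spinning, firmware_stale, gpu_fault, led_green, led_red, log_uploaded, network_up, no_display, overheat, psu_ok, replace_psu, reseat_ram, ship_unit, temp_high, update_required} — 22 facts.

22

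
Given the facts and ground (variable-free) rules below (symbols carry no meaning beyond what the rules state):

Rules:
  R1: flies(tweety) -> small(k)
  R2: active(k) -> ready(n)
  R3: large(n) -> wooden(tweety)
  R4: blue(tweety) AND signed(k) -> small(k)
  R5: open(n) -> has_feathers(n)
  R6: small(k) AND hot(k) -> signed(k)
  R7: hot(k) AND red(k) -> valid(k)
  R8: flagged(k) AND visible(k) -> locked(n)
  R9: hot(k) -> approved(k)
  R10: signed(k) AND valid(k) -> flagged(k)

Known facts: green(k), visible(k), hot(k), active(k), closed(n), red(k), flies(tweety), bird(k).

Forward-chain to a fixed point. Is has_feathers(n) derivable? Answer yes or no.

Round 1 fires R1, R2, R7, R9, giving small(k), ready(n), valid(k), approved(k).
Round 2 fires R6, giving signed(k).
Round 3 fires R10, giving flagged(k).
Round 4 fires R8, giving locked(n).
Fixed point reached. has_feathers(n) is concluded only by R5; R5 needs open(n) (never derived).

no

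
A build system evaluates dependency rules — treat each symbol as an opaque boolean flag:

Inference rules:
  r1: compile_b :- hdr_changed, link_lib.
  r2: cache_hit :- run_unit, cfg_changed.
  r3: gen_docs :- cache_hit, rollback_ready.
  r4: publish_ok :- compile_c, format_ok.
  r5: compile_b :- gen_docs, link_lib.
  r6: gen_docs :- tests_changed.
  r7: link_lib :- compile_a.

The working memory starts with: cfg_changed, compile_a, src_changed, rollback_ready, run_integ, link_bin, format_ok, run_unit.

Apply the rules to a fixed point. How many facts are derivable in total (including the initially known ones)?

Round 1 — r2, r7, derive cache_hit, link_lib.
Round 2 — r3, derive gen_docs.
Round 3 — r5, derive compile_b.
Closure: {cache_hit, cfg_changed, compile_a, compile_b, format_ok, gen_docs, link_bin, link_lib, rollback_ready, run_integ, run_unit, src_changed} — 12 facts.

12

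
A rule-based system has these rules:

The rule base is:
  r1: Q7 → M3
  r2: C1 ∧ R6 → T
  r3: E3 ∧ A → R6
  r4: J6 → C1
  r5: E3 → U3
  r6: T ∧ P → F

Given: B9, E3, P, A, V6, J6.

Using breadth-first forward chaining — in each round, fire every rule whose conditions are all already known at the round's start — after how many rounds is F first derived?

[1] r3 [E3 ∧ A → R6]; r4 [J6 → C1]; r5 [E3 → U3]. ⇒ new: R6, C1, U3.
[2] r2 [C1 ∧ R6 → T]. ⇒ new: T.
[3] r6 [T ∧ P → F]. ⇒ new: F.
F first appears in round 3.

3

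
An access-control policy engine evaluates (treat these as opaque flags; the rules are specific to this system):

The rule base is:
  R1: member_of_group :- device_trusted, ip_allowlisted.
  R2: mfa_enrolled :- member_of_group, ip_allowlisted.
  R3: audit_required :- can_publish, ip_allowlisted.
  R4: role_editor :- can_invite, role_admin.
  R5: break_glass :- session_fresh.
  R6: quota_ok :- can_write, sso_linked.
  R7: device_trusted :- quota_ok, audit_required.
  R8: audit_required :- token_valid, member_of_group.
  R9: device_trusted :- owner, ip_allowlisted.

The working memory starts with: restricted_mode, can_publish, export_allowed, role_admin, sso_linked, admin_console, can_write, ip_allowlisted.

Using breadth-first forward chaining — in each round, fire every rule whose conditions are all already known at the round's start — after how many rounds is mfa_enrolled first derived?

4

Round 1 fires R3, R6, giving audit_required, quota_ok.
Round 2 fires R7, giving device_trusted.
Round 3 fires R1, giving member_of_group.
Round 4 fires R2, giving mfa_enrolled.
mfa_enrolled first appears in round 4.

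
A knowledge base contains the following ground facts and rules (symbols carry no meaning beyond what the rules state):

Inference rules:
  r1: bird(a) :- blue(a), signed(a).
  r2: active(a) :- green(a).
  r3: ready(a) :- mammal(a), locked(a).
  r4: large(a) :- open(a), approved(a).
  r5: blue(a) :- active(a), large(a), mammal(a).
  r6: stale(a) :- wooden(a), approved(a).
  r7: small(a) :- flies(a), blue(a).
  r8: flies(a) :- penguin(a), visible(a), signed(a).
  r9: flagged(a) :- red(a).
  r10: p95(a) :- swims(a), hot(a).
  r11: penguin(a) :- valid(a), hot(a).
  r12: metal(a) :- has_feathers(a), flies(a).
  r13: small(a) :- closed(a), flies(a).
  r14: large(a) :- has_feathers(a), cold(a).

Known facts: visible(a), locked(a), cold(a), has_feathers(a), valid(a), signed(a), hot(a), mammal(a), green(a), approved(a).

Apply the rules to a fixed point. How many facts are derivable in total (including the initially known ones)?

[1] r2 [active(a) :- green(a).]; r3 [ready(a) :- mammal(a), locked(a).]; r11 [penguin(a) :- valid(a), hot(a).]; r14 [large(a) :- has_feathers(a), cold(a).]. ⇒ new: active(a), ready(a), penguin(a), large(a).
[2] r5 [blue(a) :- active(a), large(a), mammal(a).]; r8 [flies(a) :- penguin(a), visible(a), signed(a).]. ⇒ new: blue(a), flies(a).
[3] r1 [bird(a) :- blue(a), signed(a).]; r7 [small(a) :- flies(a), blue(a).]; r12 [metal(a) :- has_feathers(a), flies(a).]. ⇒ new: bird(a), small(a), metal(a).
Closure: {active(a), approved(a), bird(a), blue(a), cold(a), flies(a), green(a), has_feathers(a), hot(a), large(a), locked(a), mammal(a), metal(a), penguin(a), ready(a), signed(a), small(a), valid(a), visible(a)} — 19 facts.

19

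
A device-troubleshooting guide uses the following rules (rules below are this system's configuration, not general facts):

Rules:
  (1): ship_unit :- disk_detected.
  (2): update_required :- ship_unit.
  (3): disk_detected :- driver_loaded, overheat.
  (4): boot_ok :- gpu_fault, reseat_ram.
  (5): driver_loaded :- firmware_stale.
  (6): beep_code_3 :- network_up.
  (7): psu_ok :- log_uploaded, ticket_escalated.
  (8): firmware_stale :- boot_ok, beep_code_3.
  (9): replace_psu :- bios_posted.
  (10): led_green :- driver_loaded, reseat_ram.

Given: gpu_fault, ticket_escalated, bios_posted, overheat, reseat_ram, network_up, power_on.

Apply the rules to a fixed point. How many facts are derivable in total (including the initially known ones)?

16

Round 1 fires (4), (6), (9), giving boot_ok, beep_code_3, replace_psu.
Round 2 fires (8), giving firmware_stale.
Round 3 fires (5), giving driver_loaded.
Round 4 fires (3), (10), giving disk_detected, led_green.
Round 5 fires (1), giving ship_unit.
Round 6 fires (2), giving update_required.
Closure: {beep_code_3, bios_posted, boot_ok, disk_detected, driver_loaded, firmware_stale, gpu_fault, led_green, network_up, overheat, power_on, replace_psu, reseat_ram, ship_unit, ticket_escalated, update_required} — 16 facts.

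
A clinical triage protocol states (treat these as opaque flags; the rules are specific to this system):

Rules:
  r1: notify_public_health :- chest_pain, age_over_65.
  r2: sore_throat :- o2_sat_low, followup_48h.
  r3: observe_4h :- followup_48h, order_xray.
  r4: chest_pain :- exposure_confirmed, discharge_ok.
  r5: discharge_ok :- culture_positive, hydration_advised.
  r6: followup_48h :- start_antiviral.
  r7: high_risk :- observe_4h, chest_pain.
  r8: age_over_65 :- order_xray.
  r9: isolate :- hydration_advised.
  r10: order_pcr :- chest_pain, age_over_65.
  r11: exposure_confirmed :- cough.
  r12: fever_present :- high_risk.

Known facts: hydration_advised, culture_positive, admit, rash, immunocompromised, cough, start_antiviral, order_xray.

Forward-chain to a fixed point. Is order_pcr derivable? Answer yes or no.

yes

Round 1: r5 [discharge_ok :- culture_positive, hydration_advised.]; r6 [followup_48h :- start_antiviral.]; r8 [age_over_65 :- order_xray.]; r9 [isolate :- hydration_advised.]; r11 [exposure_confirmed :- cough.]. New: discharge_ok, followup_48h, age_over_65, isolate, exposure_confirmed.
Round 2: r3 [observe_4h :- followup_48h, order_xray.]; r4 [chest_pain :- exposure_confirmed, discharge_ok.]. New: observe_4h, chest_pain.
Round 3: r1 [notify_public_health :- chest_pain, age_over_65.]; r7 [high_risk :- observe_4h, chest_pain.]; r10 [order_pcr :- chest_pain, age_over_65.]. New: notify_public_health, high_risk, order_pcr.
Round 4: r12 [fever_present :- high_risk.]. New: fever_present.
order_pcr appears in round 3, so it is derivable.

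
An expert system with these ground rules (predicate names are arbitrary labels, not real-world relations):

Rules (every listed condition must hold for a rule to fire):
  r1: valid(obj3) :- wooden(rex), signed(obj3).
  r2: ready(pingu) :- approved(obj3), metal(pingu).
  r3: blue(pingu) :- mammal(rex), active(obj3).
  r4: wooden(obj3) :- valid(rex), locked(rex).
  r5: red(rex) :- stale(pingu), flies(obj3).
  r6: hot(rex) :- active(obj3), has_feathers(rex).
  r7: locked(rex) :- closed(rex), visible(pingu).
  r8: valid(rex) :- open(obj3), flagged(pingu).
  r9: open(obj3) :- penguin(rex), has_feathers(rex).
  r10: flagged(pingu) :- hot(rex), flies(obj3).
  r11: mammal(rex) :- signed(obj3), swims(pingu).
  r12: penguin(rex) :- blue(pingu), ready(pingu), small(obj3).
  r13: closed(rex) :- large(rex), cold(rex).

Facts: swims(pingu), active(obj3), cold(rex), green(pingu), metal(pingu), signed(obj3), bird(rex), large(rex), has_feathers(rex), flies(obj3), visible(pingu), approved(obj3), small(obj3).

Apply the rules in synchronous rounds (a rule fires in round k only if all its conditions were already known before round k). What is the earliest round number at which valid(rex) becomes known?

[1] r2 [ready(pingu) :- approved(obj3), metal(pingu).]; r6 [hot(rex) :- active(obj3), has_feathers(rex).]; r11 [mammal(rex) :- signed(obj3), swims(pingu).]; r13 [closed(rex) :- large(rex), cold(rex).]. ⇒ new: ready(pingu), hot(rex), mammal(rex), closed(rex).
[2] r3 [blue(pingu) :- mammal(rex), active(obj3).]; r7 [locked(rex) :- closed(rex), visible(pingu).]; r10 [flagged(pingu) :- hot(rex), flies(obj3).]. ⇒ new: blue(pingu), locked(rex), flagged(pingu).
[3] r12 [penguin(rex) :- blue(pingu), ready(pingu), small(obj3).]. ⇒ new: penguin(rex).
[4] r9 [open(obj3) :- penguin(rex), has_feathers(rex).]. ⇒ new: open(obj3).
[5] r8 [valid(rex) :- open(obj3), flagged(pingu).]. ⇒ new: valid(rex).
valid(rex) first appears in round 5.

5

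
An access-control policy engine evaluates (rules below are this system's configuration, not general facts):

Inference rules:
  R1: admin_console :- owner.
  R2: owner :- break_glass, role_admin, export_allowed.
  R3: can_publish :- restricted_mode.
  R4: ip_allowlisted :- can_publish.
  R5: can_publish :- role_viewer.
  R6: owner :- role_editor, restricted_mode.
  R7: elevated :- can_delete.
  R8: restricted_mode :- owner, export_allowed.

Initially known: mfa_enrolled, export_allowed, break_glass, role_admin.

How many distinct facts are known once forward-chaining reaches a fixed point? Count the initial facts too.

Round 1 fires R2, giving owner.
Round 2 fires R1, R8, giving admin_console, restricted_mode.
Round 3 fires R3, giving can_publish.
Round 4 fires R4, giving ip_allowlisted.
Closure: {admin_console, break_glass, can_publish, export_allowed, ip_allowlisted, mfa_enrolled, owner, restricted_mode, role_admin} — 9 facts.

9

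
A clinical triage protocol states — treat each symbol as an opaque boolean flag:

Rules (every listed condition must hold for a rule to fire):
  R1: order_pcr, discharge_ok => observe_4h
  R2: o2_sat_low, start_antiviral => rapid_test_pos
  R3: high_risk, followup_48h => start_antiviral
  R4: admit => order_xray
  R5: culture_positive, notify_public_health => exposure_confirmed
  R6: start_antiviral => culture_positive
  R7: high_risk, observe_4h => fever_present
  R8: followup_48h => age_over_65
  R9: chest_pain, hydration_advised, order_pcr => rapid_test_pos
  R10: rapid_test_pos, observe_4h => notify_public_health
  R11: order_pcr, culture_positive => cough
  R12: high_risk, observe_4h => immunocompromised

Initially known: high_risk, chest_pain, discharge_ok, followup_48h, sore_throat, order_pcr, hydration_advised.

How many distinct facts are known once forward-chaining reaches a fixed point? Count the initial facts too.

17

Round 1 fires R1, R3, R8, R9, giving observe_4h, start_antiviral, age_over_65, rapid_test_pos.
Round 2 fires R6, R7, R10, R12, giving culture_positive, fever_present, notify_public_health, immunocompromised.
Round 3 fires R5, R11, giving exposure_confirmed, cough.
Closure: {age_over_65, chest_pain, cough, culture_positive, discharge_ok, exposure_confirmed, fever_present, followup_48h, high_risk, hydration_advised, immunocompromised, notify_public_health, observe_4h, order_pcr, rapid_test_pos, sore_throat, start_antiviral} — 17 facts.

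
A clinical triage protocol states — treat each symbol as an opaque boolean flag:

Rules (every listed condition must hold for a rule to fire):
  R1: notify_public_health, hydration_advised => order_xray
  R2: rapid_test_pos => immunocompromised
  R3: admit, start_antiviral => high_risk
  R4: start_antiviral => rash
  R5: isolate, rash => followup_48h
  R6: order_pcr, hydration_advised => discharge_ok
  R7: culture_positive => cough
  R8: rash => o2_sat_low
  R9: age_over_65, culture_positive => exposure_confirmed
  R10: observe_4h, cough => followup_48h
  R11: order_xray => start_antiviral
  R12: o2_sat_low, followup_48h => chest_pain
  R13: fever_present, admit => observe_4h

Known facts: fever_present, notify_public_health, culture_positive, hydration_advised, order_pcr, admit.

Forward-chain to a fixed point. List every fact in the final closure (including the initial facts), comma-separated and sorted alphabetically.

[1] R1 [notify_public_health, hydration_advised => order_xray]; R6 [order_pcr, hydration_advised => discharge_ok]; R7 [culture_positive => cough]; R13 [fever_present, admit => observe_4h]. ⇒ new: order_xray, discharge_ok, cough, observe_4h.
[2] R10 [observe_4h, cough => followup_48h]; R11 [order_xray => start_antiviral]. ⇒ new: followup_48h, start_antiviral.
[3] R3 [admit, start_antiviral => high_risk]; R4 [start_antiviral => rash]. ⇒ new: high_risk, rash.
[4] R8 [rash => o2_sat_low]. ⇒ new: o2_sat_low.
[5] R12 [o2_sat_low, followup_48h => chest_pain]. ⇒ new: chest_pain.

admit, chest_pain, cough, culture_positive, discharge_ok, fever_present, followup_48h, high_risk, hydration_advised, notify_public_health, o2_sat_low, observe_4h, order_pcr, order_xray, rash, start_antiviral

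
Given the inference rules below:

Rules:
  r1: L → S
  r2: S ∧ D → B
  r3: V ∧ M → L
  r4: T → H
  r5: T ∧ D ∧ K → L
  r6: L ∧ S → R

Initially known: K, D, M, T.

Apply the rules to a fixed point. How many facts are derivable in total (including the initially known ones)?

[1] r4 [T → H]; r5 [T ∧ D ∧ K → L]. ⇒ new: H, L.
[2] r1 [L → S]. ⇒ new: S.
[3] r2 [S ∧ D → B]; r6 [L ∧ S → R]. ⇒ new: B, R.
Closure: {B, D, H, K, L, M, R, S, T} — 9 facts.

9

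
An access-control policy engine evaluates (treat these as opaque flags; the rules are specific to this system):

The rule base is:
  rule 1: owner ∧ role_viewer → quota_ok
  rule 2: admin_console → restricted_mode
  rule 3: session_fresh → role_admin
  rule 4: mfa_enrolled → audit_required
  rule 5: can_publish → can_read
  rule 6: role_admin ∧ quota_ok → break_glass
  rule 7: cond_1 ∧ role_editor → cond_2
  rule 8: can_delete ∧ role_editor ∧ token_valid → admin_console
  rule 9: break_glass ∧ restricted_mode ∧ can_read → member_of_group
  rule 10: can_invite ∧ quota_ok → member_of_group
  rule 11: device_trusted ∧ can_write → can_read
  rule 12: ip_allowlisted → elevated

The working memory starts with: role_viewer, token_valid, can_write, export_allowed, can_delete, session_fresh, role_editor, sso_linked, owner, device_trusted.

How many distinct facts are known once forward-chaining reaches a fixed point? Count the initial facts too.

17

Round 1 fires rule 1, rule 3, rule 8, rule 11, giving quota_ok, role_admin, admin_console, can_read.
Round 2 fires rule 2, rule 6, giving restricted_mode, break_glass.
Round 3 fires rule 9, giving member_of_group.
Closure: {admin_console, break_glass, can_delete, can_read, can_write, device_trusted, export_allowed, member_of_group, owner, quota_ok, restricted_mode, role_admin, role_editor, role_viewer, session_fresh, sso_linked, token_valid} — 17 facts.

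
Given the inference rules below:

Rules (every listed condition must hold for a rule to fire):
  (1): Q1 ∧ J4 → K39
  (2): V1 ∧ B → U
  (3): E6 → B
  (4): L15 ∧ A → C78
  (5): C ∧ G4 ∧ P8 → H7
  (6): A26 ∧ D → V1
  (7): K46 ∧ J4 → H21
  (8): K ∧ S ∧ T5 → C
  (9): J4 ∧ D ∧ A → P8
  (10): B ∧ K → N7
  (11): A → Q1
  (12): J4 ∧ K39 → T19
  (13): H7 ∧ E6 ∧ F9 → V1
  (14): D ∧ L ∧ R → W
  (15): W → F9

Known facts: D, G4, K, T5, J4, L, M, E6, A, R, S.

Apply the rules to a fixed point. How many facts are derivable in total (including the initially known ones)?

23

Round 1: (3) [E6 → B]; (8) [K ∧ S ∧ T5 → C]; (9) [J4 ∧ D ∧ A → P8]; (11) [A → Q1]; (14) [D ∧ L ∧ R → W]. New: B, C, P8, Q1, W.
Round 2: (1) [Q1 ∧ J4 → K39]; (5) [C ∧ G4 ∧ P8 → H7]; (10) [B ∧ K → N7]; (15) [W → F9]. New: K39, H7, N7, F9.
Round 3: (12) [J4 ∧ K39 → T19]; (13) [H7 ∧ E6 ∧ F9 → V1]. New: T19, V1.
Round 4: (2) [V1 ∧ B → U]. New: U.
Closure: {A, B, C, D, E6, F9, G4, H7, J4, K, K39, L, M, N7, P8, Q1, R, S, T19, T5, U, V1, W} — 23 facts.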